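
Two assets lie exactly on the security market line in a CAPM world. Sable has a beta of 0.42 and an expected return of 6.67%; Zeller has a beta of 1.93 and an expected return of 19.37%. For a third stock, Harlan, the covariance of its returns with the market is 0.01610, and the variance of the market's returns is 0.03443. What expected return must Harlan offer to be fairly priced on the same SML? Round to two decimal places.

MRP = (19.37% − 6.67%) / (1.93 − 0.42) = 8.4106%
R_f = 6.67% − 0.42 × 8.4106% = 3.1375%
β_Harlan = Cov / Var(R_m) = 0.01610 / 0.03443 = 0.4676
E(R_Harlan) = R_f + β × MRP = 3.1375% + 0.4676 × 8.4106% = 7.07%

7.07%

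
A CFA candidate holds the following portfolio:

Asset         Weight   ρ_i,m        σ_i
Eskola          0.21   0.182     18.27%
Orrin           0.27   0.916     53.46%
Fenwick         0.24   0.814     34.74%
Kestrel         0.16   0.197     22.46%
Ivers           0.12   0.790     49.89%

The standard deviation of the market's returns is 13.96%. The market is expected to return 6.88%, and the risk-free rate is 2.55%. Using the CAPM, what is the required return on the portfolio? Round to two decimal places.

β_Eskola = 0.182 × 18.27% / 13.96% = 0.2382
β_Orrin = 0.916 × 53.46% / 13.96% = 3.5078
β_Fenwick = 0.814 × 34.74% / 13.96% = 2.0257
β_Kestrel = 0.197 × 22.46% / 13.96% = 0.3169
β_Ivers = 0.790 × 49.89% / 13.96% = 2.8233
β_P = Σ w_i β_i = 0.21×0.2382 + 0.27×3.5078 + 0.24×2.0257 + 0.16×0.3169 + 0.12×2.8233 = 1.8728
MRP = 6.88% − 2.55% = 4.33%
E(R_P) = R_f + β_P × MRP = 2.55% + 1.8728 × 4.33% = 10.66%

10.66%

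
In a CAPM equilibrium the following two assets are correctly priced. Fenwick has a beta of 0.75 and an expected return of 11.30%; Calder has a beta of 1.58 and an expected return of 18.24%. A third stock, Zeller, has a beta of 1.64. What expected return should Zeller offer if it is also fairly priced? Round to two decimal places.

18.74%

MRP (SML slope) = (18.24% − 11.30%) / (1.58 − 0.75) = 6.94% / 0.83 = 8.3614%
R_f (intercept) = 11.30% − 0.75 × 8.3614% = 5.0290%
E(R_Zeller) = R_f + β × MRP = 5.0290% + 1.64 × 8.3614% = 18.74%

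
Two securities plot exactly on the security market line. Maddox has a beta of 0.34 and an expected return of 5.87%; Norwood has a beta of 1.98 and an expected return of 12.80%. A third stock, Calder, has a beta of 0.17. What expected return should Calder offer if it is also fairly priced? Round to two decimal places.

5.15%

MRP (SML slope) = (12.80% − 5.87%) / (1.98 − 0.34) = 6.93% / 1.64 = 4.2256%
R_f (intercept) = 5.87% − 0.34 × 4.2256% = 4.4333%
E(R_Calder) = R_f + β × MRP = 4.4333% + 0.17 × 4.2256% = 5.15%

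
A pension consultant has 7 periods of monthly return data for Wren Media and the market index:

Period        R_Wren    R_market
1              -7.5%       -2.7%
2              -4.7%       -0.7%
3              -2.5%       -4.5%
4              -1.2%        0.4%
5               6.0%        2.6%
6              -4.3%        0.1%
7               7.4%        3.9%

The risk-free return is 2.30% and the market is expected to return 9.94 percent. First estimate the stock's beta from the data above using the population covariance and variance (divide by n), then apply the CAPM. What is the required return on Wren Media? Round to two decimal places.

Mean R_i = (-7.5 − 4.7 − 2.5 − 1.2 + 6.0 − 4.3 + 7.4) / 7 = -0.9714%
Mean R_m = (-2.7 − 0.7 − 4.5 + 0.4 + 2.6 + 0.1 + 3.9) / 7 = -0.1286%
Σ(R_i − R̄_i)(R_m − R̄_m) = 77.4657  ⇒  Cov = 77.4657 / 7 = 11.0665
Σ(R_m − R̄_m)² = 50.0543  ⇒  Var(R_m) = 50.0543 / 7 = 7.1506
β = Cov / Var(R_m) = 11.0665 / 7.1506 = 1.5476
MRP = 9.94% − 2.30% = 7.64%
E(R) = R_f + β × MRP = 2.30% + 1.5476 × 7.64% = 14.12%

14.12%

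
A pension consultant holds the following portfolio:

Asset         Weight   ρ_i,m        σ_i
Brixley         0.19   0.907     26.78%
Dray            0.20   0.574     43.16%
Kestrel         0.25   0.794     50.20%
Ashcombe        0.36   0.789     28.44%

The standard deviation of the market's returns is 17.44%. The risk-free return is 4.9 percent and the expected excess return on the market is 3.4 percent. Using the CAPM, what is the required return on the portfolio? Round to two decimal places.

10.28%

β_Brixley = 0.907 × 26.78% / 17.44% = 1.3927
β_Dray = 0.574 × 43.16% / 17.44% = 1.4205
β_Kestrel = 0.794 × 50.20% / 17.44% = 2.2855
β_Ashcombe = 0.789 × 28.44% / 17.44% = 1.2866
β_P = Σ w_i β_i = 0.19×1.3927 + 0.20×1.4205 + 0.25×2.2855 + 0.36×1.2866 = 1.5833
E(R_P) = R_f + β_P × MRP = 4.9% + 1.5833 × 3.4% = 10.28%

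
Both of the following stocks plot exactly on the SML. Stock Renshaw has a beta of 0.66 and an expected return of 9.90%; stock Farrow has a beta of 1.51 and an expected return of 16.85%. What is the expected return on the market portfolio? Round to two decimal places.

Both satisfy E(R) = R_f + β·MRP, so the slope of the SML is
MRP = (16.85% − 9.90%) / (1.51 − 0.66) = 6.95% / 0.85 = 8.1765%
R_f = E(R_Renshaw) − β_Renshaw·MRP = 9.90% − 0.66 × 8.1765% = 4.5035%
E(R_m) = R_f + MRP = 4.5035% + 8.1765% = 12.68%

12.68%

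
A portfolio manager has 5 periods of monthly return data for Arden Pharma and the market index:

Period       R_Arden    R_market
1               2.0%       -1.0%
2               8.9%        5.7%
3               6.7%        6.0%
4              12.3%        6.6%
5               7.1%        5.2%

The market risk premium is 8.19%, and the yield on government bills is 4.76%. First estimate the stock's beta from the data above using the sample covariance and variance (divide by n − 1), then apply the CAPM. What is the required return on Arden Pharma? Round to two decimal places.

13.31%

Mean R_i = (2.0 + 8.9 + 6.7 + 12.3 + 7.1) / 5 = 7.4000%
Mean R_m = (-1.0 + 5.7 + 6.0 + 6.6 + 5.2) / 5 = 4.5000%
Σ(R_i − R̄_i)(R_m − R̄_m) = 40.5300  ⇒  Cov = 40.5300 / 4 = 10.1325
Σ(R_m − R̄_m)² = 38.8400  ⇒  Var(R_m) = 38.8400 / 4 = 9.7100
β = Cov / Var(R_m) = 10.1325 / 9.7100 = 1.0435
E(R) = R_f + β × MRP = 4.76% + 1.0435 × 8.19% = 13.31%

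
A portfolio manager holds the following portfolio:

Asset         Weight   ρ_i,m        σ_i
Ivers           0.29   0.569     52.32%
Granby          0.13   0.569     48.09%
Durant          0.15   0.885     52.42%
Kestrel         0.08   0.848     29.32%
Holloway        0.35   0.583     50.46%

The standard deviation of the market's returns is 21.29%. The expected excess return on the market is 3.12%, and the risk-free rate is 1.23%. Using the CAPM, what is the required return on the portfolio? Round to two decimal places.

5.84%

β_Ivers = 0.569 × 52.32% / 21.29% = 1.3983
β_Granby = 0.569 × 48.09% / 21.29% = 1.2853
β_Durant = 0.885 × 52.42% / 21.29% = 2.1790
β_Kestrel = 0.848 × 29.32% / 21.29% = 1.1678
β_Holloway = 0.583 × 50.46% / 21.29% = 1.3818
β_P = Σ w_i β_i = 0.29×1.3983 + 0.13×1.2853 + 0.15×2.1790 + 0.08×1.1678 + 0.35×1.3818 = 1.4765
E(R_P) = R_f + β_P × MRP = 1.23% + 1.4765 × 3.12% = 5.84%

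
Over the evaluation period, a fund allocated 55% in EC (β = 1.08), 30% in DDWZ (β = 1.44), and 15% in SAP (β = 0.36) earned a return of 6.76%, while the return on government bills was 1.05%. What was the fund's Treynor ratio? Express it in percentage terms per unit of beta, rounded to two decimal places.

β_P = 0.55×1.08 + 0.30×1.44 + 0.15×0.36 = 1.0800
Treynor = (R_P − R_f) / β_P = (6.76% − 1.05%) / 1.0800 = 5.71% / 1.0800 = 5.29%

5.29%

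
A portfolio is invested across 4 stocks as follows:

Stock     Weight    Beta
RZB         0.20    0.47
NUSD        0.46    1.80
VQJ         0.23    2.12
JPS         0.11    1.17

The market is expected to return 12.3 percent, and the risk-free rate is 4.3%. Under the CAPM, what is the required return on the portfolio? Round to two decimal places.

β_P = Σ w_i β_i = 0.20×0.47 + 0.46×1.80 + 0.23×2.12 + 0.11×1.17 = 1.5383
MRP = 12.3% − 4.3% = 8.00%
E(R_P) = R_f + β_P × MRP = 4.3% + 1.5383 × 8.0% = 16.61%

16.61%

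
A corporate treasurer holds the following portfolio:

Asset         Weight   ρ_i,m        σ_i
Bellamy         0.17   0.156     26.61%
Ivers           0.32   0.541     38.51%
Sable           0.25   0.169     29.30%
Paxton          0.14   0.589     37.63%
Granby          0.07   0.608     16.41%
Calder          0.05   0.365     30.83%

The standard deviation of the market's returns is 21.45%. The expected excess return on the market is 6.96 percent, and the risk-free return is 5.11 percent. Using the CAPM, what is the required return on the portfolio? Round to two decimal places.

9.32%

β_Bellamy = 0.156 × 26.61% / 21.45% = 0.1935
β_Ivers = 0.541 × 38.51% / 21.45% = 0.9713
β_Sable = 0.169 × 29.30% / 21.45% = 0.2308
β_Paxton = 0.589 × 37.63% / 21.45% = 1.0333
β_Granby = 0.608 × 16.41% / 21.45% = 0.4651
β_Calder = 0.365 × 30.83% / 21.45% = 0.5246
β_P = Σ w_i β_i = 0.17×0.1935 + 0.32×0.9713 + 0.25×0.2308 + 0.14×1.0333 + 0.07×0.4651 + 0.05×0.5246 = 0.6049
E(R_P) = R_f + β_P × MRP = 5.11% + 0.6049 × 6.96% = 9.32%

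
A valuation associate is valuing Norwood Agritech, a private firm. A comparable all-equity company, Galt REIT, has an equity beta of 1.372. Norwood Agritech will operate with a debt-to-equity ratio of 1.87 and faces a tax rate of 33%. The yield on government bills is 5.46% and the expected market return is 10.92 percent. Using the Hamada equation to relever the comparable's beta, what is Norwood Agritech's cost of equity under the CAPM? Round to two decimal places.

22.34%

β_L = β_U × [1 + (1 − t)(D/E)] = 1.372 × [1 + (1 − 0.33) × 1.87]
    = 1.372 × [1 + 0.67 × 1.87] = 1.372 × 2.2529 = 3.0910
MRP = 10.92% − 5.46% = 5.46%
E(R) = R_f + β_L × MRP = 5.46% + 3.0910 × 5.46% = 22.34%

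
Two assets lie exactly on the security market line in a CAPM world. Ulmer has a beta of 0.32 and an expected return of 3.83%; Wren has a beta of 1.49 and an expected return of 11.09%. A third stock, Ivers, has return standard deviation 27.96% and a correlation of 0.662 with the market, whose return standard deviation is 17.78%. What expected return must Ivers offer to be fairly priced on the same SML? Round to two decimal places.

8.30%

MRP = (11.09% − 3.83%) / (1.49 − 0.32) = 6.2051%
R_f = 3.83% − 0.32 × 6.2051% = 1.8444%
β_Ivers = ρ·σ_i/σ_m = 0.662 × 27.96 / 17.78 = 1.0410
E(R_Ivers) = R_f + β × MRP = 1.8444% + 1.0410 × 6.2051% = 8.30%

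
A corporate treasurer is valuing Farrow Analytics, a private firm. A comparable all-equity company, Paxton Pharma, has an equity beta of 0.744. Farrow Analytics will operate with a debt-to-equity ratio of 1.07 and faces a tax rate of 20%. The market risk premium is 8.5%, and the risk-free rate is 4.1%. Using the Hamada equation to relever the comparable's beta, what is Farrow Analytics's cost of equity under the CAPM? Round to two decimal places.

β_L = β_U × [1 + (1 − t)(D/E)] = 0.744 × [1 + (1 − 0.20) × 1.07]
    = 0.744 × [1 + 0.80 × 1.07] = 0.744 × 1.8560 = 1.3809
E(R) = R_f + β_L × MRP = 4.1% + 1.3809 × 8.5% = 15.84%

15.84%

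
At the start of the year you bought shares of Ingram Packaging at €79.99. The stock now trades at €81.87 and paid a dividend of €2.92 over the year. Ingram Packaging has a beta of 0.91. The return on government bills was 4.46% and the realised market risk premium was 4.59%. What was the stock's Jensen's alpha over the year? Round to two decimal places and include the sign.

-2.64%

Realised HPR = (P1 + D1 − P0) / P0 = (81.87 + 2.92 − 79.99) / 79.99 = 4.80 / 79.99 = 6.0008%
CAPM required = R_f + β·MRP = 4.46% + 0.91 × 4.59% = 8.6369%
α = realised − required = 6.0008% − 8.6369% = -2.64%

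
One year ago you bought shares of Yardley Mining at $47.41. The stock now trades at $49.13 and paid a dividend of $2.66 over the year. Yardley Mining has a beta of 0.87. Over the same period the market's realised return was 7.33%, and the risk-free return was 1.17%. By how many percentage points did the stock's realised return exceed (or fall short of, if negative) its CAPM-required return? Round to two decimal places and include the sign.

Realised HPR = (P1 + D1 − P0) / P0 = (49.13 + 2.66 − 47.41) / 47.41 = 4.38 / 47.41 = 9.2386%
MRP = 7.33% − 1.17% = 6.16%
CAPM required = R_f + β·MRP = 1.17% + 0.87 × 6.16% = 6.5292%
α = realised − required = 9.2386% − 6.5292% = +2.71%

+2.71%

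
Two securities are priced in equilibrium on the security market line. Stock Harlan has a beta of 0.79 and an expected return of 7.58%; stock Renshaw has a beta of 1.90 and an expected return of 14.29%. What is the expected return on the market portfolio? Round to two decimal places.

Both satisfy E(R) = R_f + β·MRP, so the slope of the SML is
MRP = (14.29% − 7.58%) / (1.90 − 0.79) = 6.71% / 1.11 = 6.0450%
R_f = E(R_Harlan) − β_Harlan·MRP = 7.58% − 0.79 × 6.0450% = 2.8045%
E(R_m) = R_f + MRP = 2.8045% + 6.0450% = 8.85%

8.85%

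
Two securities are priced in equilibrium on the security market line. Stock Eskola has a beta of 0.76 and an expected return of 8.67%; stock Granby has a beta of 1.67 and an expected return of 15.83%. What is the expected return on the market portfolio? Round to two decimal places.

10.56%

Both satisfy E(R) = R_f + β·MRP, so the slope of the SML is
MRP = (15.83% − 8.67%) / (1.67 − 0.76) = 7.16% / 0.91 = 7.8681%
R_f = E(R_Eskola) − β_Eskola·MRP = 8.67% − 0.76 × 7.8681% = 2.6902%
E(R_m) = R_f + MRP = 2.6902% + 7.8681% = 10.56%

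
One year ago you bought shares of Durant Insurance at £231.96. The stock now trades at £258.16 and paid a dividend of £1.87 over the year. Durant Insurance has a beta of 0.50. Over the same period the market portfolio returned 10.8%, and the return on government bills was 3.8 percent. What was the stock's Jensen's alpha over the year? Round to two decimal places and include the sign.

+4.80%

Realised HPR = (P1 + D1 − P0) / P0 = (258.16 + 1.87 − 231.96) / 231.96 = 28.07 / 231.96 = 12.1012%
MRP = 10.8% − 3.8% = 7.00%
CAPM required = R_f + β·MRP = 3.8% + 0.50 × 7.0% = 7.3000%
α = realised − required = 12.1012% − 7.3000% = +4.80%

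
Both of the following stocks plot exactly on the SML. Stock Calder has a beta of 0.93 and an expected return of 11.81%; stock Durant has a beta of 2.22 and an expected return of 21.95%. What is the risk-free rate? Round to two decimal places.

4.50%

Both satisfy E(R) = R_f + β·MRP, so the slope of the SML is
MRP = (21.95% − 11.81%) / (2.22 − 0.93) = 10.14% / 1.29 = 7.8605%
R_f = E(R_Calder) − β_Calder·MRP = 11.81% − 0.93 × 7.8605% = 4.4997%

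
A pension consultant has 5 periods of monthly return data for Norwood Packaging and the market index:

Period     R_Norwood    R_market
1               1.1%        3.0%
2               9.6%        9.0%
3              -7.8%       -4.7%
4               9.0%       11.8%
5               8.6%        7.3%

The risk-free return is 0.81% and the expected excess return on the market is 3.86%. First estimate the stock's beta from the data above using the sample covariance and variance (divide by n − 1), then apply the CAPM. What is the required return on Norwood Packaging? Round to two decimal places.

5.18%

Mean R_i = (1.1 + 9.6 − 7.8 + 9.0 + 8.6) / 5 = 4.1000%
Mean R_m = (3.0 + 9.0 − 4.7 + 11.8 + 7.3) / 5 = 5.2800%
Σ(R_i − R̄_i)(R_m − R̄_m) = 187.1000  ⇒  Cov = 187.1000 / 4 = 46.7750
Σ(R_m − R̄_m)² = 165.2280  ⇒  Var(R_m) = 165.2280 / 4 = 41.3070
β = Cov / Var(R_m) = 46.7750 / 41.3070 = 1.1324
E(R) = R_f + β × MRP = 0.81% + 1.1324 × 3.86% = 5.18%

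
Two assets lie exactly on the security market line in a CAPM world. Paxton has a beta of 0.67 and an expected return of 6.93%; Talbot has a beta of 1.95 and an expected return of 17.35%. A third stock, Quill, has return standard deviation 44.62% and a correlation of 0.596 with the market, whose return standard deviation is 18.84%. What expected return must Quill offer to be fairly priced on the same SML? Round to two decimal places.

MRP = (17.35% − 6.93%) / (1.95 − 0.67) = 8.1406%
R_f = 6.93% − 0.67 × 8.1406% = 1.4758%
β_Quill = ρ·σ_i/σ_m = 0.596 × 44.62 / 18.84 = 1.4115
E(R_Quill) = R_f + β × MRP = 1.4758% + 1.4115 × 8.1406% = 12.97%

12.97%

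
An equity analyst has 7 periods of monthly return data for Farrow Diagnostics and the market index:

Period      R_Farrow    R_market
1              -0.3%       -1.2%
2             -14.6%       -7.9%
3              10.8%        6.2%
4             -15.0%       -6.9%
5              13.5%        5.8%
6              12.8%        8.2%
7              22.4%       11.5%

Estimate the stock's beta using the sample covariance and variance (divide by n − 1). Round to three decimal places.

1.899

Mean R_i = (-0.3 − 14.6 + 10.8 − 15.0 + 13.5 + 12.8 + 22.4) / 7 = 4.2286%
Mean R_m = (-1.2 − 7.9 + 6.2 − 6.9 + 5.8 + 8.2 + 11.5) / 7 = 2.2429%
Σ(R_i − R̄_i)(R_m − R̄_m) = 660.6314  ⇒  Cov = 660.6314 / 6 = 110.1052
Σ(R_m − R̄_m)² = 347.8171  ⇒  Var(R_m) = 347.8171 / 6 = 57.9695
β = Cov / Var(R_m) = 110.1052 / 57.9695 = 1.8994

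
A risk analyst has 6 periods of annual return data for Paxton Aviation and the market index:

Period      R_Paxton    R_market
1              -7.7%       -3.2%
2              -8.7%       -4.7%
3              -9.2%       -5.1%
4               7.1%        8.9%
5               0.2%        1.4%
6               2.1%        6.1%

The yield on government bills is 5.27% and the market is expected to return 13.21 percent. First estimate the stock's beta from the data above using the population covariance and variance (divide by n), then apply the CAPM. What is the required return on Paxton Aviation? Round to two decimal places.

14.26%

Mean R_i = (-7.7 − 8.7 − 9.2 + 7.1 + 0.2 + 2.1) / 6 = -2.7000%
Mean R_m = (-3.2 − 4.7 − 5.1 + 8.9 + 1.4 + 6.1) / 6 = 0.5667%
Σ(R_i − R̄_i)(R_m − R̄_m) = 197.9100  ⇒  Cov = 197.9100 / 6 = 32.9850
Σ(R_m − R̄_m)² = 174.7933  ⇒  Var(R_m) = 174.7933 / 6 = 29.1322
β = Cov / Var(R_m) = 32.9850 / 29.1322 = 1.1323
MRP = 13.21% − 5.27% = 7.94%
E(R) = R_f + β × MRP = 5.27% + 1.1323 × 7.94% = 14.26%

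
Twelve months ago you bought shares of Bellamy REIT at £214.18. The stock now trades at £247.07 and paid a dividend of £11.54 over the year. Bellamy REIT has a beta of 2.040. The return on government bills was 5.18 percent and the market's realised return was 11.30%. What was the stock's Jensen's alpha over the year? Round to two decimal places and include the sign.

+3.08%

Realised HPR = (P1 + D1 − P0) / P0 = (247.07 + 11.54 − 214.18) / 214.18 = 44.43 / 214.18 = 20.7442%
MRP = 11.30% − 5.18% = 6.12%
CAPM required = R_f + β·MRP = 5.18% + 2.040 × 6.12% = 17.66480%
α = realised − required = 20.7442% − 17.66480% = +3.08%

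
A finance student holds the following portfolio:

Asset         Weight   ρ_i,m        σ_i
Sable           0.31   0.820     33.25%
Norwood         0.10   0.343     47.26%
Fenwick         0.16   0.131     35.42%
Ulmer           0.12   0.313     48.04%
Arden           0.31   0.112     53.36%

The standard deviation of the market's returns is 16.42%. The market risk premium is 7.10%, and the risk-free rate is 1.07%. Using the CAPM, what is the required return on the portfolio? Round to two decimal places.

7.33%

β_Sable = 0.820 × 33.25% / 16.42% = 1.6605
β_Norwood = 0.343 × 47.26% / 16.42% = 0.9872
β_Fenwick = 0.131 × 35.42% / 16.42% = 0.2826
β_Ulmer = 0.313 × 48.04% / 16.42% = 0.9157
β_Arden = 0.112 × 53.36% / 16.42% = 0.3640
β_P = Σ w_i β_i = 0.31×1.6605 + 0.10×0.9872 + 0.16×0.2826 + 0.12×0.9157 + 0.31×0.3640 = 0.8814
E(R_P) = R_f + β_P × MRP = 1.07% + 0.8814 × 7.10% = 7.33%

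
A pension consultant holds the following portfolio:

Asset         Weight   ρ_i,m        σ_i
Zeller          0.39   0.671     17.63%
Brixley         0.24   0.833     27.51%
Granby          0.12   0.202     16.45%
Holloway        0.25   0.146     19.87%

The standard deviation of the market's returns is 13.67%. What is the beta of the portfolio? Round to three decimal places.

0.822

β_Zeller = 0.671 × 17.63% / 13.67% = 0.8654
β_Brixley = 0.833 × 27.51% / 13.67% = 1.6764
β_Granby = 0.202 × 16.45% / 13.67% = 0.2431
β_Holloway = 0.146 × 19.87% / 13.67% = 0.2122
β_P = Σ w_i β_i = 0.39×0.8654 + 0.24×1.6764 + 0.12×0.2431 + 0.25×0.2122 = 0.8221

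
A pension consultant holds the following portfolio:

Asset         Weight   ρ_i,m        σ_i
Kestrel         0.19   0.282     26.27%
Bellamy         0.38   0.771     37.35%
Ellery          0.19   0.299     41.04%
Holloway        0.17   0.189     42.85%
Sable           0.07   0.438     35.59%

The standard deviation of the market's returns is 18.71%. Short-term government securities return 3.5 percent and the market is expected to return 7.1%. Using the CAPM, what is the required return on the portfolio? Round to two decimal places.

6.80%

β_Kestrel = 0.282 × 26.27% / 18.71% = 0.3959
β_Bellamy = 0.771 × 37.35% / 18.71% = 1.5391
β_Ellery = 0.299 × 41.04% / 18.71% = 0.6559
β_Holloway = 0.189 × 42.85% / 18.71% = 0.4329
β_Sable = 0.438 × 35.59% / 18.71% = 0.8332
β_P = Σ w_i β_i = 0.19×0.3959 + 0.38×1.5391 + 0.19×0.6559 + 0.17×0.4329 + 0.07×0.8332 = 0.9166
MRP = 7.1% − 3.5% = 3.60%
E(R_P) = R_f + β_P × MRP = 3.5% + 0.9166 × 3.6% = 6.80%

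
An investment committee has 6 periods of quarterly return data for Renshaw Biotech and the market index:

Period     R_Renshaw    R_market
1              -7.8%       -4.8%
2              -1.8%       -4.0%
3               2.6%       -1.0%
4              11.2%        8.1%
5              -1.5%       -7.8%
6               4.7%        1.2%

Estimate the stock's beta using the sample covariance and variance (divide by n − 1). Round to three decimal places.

1.025

Mean R_i = (-7.8 − 1.8 + 2.6 + 11.2 − 1.5 + 4.7) / 6 = 1.2333%
Mean R_m = (-4.8 − 4.0 − 1.0 + 8.1 − 7.8 + 1.2) / 6 = -1.3833%
Σ(R_i − R̄_i)(R_m − R̄_m) = 160.3367  ⇒  Cov = 160.3367 / 5 = 32.0673
Σ(R_m − R̄_m)² = 156.4483  ⇒  Var(R_m) = 156.4483 / 5 = 31.2897
β = Cov / Var(R_m) = 32.0673 / 31.2897 = 1.0249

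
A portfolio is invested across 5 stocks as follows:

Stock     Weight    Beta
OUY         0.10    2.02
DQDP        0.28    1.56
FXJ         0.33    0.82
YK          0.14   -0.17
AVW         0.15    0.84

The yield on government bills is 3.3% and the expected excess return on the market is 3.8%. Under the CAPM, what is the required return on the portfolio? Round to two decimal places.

7.14%

β_P = Σ w_i β_i = 0.10×2.02 + 0.28×1.56 + 0.33×0.82 + 0.14×-0.17 + 0.15×0.84 = 1.0116
E(R_P) = R_f + β_P × MRP = 3.3% + 1.0116 × 3.8% = 7.14%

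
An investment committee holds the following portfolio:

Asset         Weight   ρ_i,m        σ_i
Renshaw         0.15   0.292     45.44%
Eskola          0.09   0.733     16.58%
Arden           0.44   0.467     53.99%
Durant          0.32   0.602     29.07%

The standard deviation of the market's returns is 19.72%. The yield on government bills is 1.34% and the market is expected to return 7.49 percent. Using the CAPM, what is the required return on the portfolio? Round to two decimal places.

β_Renshaw = 0.292 × 45.44% / 19.72% = 0.6728
β_Eskola = 0.733 × 16.58% / 19.72% = 0.6163
β_Arden = 0.467 × 53.99% / 19.72% = 1.2786
β_Durant = 0.602 × 29.07% / 19.72% = 0.8874
β_P = Σ w_i β_i = 0.15×0.6728 + 0.09×0.6163 + 0.44×1.2786 + 0.32×0.8874 = 1.0029
MRP = 7.49% − 1.34% = 6.15%
E(R_P) = R_f + β_P × MRP = 1.34% + 1.0029 × 6.15% = 7.51%

7.51%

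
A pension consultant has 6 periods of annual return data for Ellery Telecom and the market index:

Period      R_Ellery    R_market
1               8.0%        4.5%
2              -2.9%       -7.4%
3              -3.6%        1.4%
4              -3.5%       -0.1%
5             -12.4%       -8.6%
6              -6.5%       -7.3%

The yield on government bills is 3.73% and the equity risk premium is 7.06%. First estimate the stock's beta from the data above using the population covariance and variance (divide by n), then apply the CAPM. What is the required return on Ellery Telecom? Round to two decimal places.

10.45%

Mean R_i = (8.0 − 2.9 − 3.6 − 3.5 − 12.4 − 6.5) / 6 = -3.4833%
Mean R_m = (4.5 − 7.4 + 1.4 − 0.1 − 8.6 − 7.3) / 6 = -2.9167%
Σ(R_i − R̄_i)(R_m − R̄_m) = 145.9017  ⇒  Cov = 145.9017 / 6 = 24.3170
Σ(R_m − R̄_m)² = 153.1883  ⇒  Var(R_m) = 153.1883 / 6 = 25.5314
β = Cov / Var(R_m) = 24.3170 / 25.5314 = 0.9524
E(R) = R_f + β × MRP = 3.73% + 0.9524 × 7.06% = 10.45%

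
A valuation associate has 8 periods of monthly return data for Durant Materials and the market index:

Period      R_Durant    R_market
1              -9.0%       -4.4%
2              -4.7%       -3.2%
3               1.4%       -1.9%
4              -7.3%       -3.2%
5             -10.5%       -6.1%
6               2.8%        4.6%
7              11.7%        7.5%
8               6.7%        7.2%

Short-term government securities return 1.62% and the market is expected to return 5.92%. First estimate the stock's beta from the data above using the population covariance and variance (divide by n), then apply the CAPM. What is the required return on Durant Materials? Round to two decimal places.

7.54%

Mean R_i = (-9.0 − 4.7 + 1.4 − 7.3 − 10.5 + 2.8 + 11.7 + 6.7) / 8 = -1.1125%
Mean R_m = (-4.4 − 3.2 − 1.9 − 3.2 − 6.1 + 4.6 + 7.5 + 7.2) / 8 = 0.0625%
Σ(R_i − R̄_i)(R_m − R̄_m) = 288.8163  ⇒  Cov = 288.8163 / 8 = 36.1020
Σ(R_m − R̄_m)² = 209.8788  ⇒  Var(R_m) = 209.8788 / 8 = 26.2349
β = Cov / Var(R_m) = 36.1020 / 26.2349 = 1.3761
MRP = 5.92% − 1.62% = 4.30%
E(R) = R_f + β × MRP = 1.62% + 1.3761 × 4.30% = 7.54%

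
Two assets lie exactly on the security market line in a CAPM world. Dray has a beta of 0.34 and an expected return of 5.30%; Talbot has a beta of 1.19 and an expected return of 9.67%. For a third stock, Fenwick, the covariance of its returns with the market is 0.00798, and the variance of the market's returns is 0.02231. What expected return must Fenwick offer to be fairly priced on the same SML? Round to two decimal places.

5.39%

MRP = (9.67% − 5.30%) / (1.19 − 0.34) = 5.1412%
R_f = 5.30% − 0.34 × 5.1412% = 3.5520%
β_Fenwick = Cov / Var(R_m) = 0.00798 / 0.02231 = 0.3577
E(R_Fenwick) = R_f + β × MRP = 3.5520% + 0.3577 × 5.1412% = 5.39%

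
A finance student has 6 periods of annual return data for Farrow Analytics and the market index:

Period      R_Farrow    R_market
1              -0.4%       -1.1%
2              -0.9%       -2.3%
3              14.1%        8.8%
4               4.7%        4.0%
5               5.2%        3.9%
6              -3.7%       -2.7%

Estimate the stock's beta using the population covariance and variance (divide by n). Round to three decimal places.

1.370

Mean R_i = (-0.4 − 0.9 + 14.1 + 4.7 + 5.2 − 3.7) / 6 = 3.1667%
Mean R_m = (-1.1 − 2.3 + 8.8 + 4.0 + 3.9 − 2.7) / 6 = 1.7667%
Σ(R_i − R̄_i)(R_m − R̄_m) = 142.0933  ⇒  Cov = 142.0933 / 6 = 23.6822
Σ(R_m − R̄_m)² = 103.7133  ⇒  Var(R_m) = 103.7133 / 6 = 17.2856
β = Cov / Var(R_m) = 23.6822 / 17.2856 = 1.3701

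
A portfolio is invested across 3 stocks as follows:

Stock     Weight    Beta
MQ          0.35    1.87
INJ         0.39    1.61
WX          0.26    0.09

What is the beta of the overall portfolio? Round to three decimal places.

β_P = Σ w_i β_i = 0.35×1.87 + 0.39×1.61 + 0.26×0.09 = 1.3058

1.306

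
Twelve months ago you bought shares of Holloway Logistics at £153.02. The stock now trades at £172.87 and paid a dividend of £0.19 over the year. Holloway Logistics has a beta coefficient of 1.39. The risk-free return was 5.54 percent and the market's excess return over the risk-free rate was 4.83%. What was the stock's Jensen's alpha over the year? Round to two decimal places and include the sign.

Realised HPR = (P1 + D1 − P0) / P0 = (172.87 + 0.19 − 153.02) / 153.02 = 20.04 / 153.02 = 13.0963%
CAPM required = R_f + β·MRP = 5.54% + 1.39 × 4.83% = 12.2537%
α = realised − required = 13.0963% − 12.2537% = +0.84%

+0.84%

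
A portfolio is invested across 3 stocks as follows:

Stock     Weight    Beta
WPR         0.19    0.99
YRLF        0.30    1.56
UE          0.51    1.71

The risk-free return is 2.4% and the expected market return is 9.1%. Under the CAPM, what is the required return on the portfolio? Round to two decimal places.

β_P = Σ w_i β_i = 0.19×0.99 + 0.30×1.56 + 0.51×1.71 = 1.5282
MRP = 9.1% − 2.4% = 6.70%
E(R_P) = R_f + β_P × MRP = 2.4% + 1.5282 × 6.7% = 12.64%

12.64%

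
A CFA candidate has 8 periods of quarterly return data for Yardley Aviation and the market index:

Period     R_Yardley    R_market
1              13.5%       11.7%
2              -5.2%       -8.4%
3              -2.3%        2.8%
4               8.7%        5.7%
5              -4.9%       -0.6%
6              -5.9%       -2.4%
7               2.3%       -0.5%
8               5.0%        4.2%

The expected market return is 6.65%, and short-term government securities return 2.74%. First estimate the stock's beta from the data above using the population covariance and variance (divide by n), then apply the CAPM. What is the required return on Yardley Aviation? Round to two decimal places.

Mean R_i = (13.5 − 5.2 − 2.3 + 8.7 − 4.9 − 5.9 + 2.3 + 5.0) / 8 = 1.4000%
Mean R_m = (11.7 − 8.4 + 2.8 + 5.7 − 0.6 − 2.4 − 0.5 + 4.2) / 8 = 1.5625%
Σ(R_i − R̄_i)(R_m − R̄_m) = 264.2300  ⇒  Cov = 264.2300 / 8 = 33.0288
Σ(R_m − R̄_m)² = 252.2588  ⇒  Var(R_m) = 252.2588 / 8 = 31.5324
β = Cov / Var(R_m) = 33.0288 / 31.5324 = 1.0475
MRP = 6.65% − 2.74% = 3.91%
E(R) = R_f + β × MRP = 2.74% + 1.0475 × 3.91% = 6.84%

6.84%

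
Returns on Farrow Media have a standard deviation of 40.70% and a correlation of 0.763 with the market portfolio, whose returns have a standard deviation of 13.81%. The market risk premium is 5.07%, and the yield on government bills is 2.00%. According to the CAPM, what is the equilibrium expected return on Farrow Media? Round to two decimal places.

13.40%

β = ρ × σ_i / σ_m = 0.763 × 40.70% / 13.81% = 2.2487
E(R) = 2.00% + 2.2487 × 5.07% = 13.40%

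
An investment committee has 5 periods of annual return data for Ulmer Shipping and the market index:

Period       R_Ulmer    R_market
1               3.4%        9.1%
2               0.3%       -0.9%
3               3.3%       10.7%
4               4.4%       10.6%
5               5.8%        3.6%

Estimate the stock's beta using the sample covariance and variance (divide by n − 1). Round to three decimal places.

0.188

Mean R_i = (3.4 + 0.3 + 3.3 + 4.4 + 5.8) / 5 = 3.4400%
Mean R_m = (9.1 − 0.9 + 10.7 + 10.6 + 3.6) / 5 = 6.6200%
Σ(R_i − R̄_i)(R_m − R̄_m) = 19.6360  ⇒  Cov = 19.6360 / 4 = 4.9090
Σ(R_m − R̄_m)² = 104.3080  ⇒  Var(R_m) = 104.3080 / 4 = 26.0770
β = Cov / Var(R_m) = 4.9090 / 26.0770 = 0.1883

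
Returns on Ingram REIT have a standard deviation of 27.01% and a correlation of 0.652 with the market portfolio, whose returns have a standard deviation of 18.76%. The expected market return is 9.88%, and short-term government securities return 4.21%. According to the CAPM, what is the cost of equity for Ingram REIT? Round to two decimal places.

9.53%

β = ρ × σ_i / σ_m = 0.652 × 27.01% / 18.76% = 0.9387
MRP = 9.88% − 4.21% = 5.67%
E(R) = 4.21% + 0.9387 × 5.67% = 9.53%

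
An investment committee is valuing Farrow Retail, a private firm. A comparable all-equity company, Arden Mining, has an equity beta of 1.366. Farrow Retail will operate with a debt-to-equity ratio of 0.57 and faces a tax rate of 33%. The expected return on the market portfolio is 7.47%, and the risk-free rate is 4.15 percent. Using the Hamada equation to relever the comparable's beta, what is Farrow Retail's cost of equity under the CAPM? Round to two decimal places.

β_L = β_U × [1 + (1 − t)(D/E)] = 1.366 × [1 + (1 − 0.33) × 0.57]
    = 1.366 × [1 + 0.67 × 0.57] = 1.366 × 1.3819 = 1.8877
MRP = 7.47% − 4.15% = 3.32%
E(R) = R_f + β_L × MRP = 4.15% + 1.8877 × 3.32% = 10.42%

10.42%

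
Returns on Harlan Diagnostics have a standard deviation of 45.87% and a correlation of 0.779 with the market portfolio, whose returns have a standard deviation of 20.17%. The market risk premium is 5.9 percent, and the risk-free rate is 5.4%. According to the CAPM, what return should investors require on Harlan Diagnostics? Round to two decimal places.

15.85%

β = ρ × σ_i / σ_m = 0.779 × 45.87% / 20.17% = 1.7716
E(R) = 5.4% + 1.7716 × 5.9% = 15.85%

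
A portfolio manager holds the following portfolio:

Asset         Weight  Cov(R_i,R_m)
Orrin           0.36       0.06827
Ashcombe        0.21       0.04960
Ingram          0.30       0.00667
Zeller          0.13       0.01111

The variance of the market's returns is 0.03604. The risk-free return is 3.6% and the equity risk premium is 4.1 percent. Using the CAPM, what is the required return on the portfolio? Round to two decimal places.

β_Orrin = 0.06827 / 0.03604 = 1.8943
β_Ashcombe = 0.04960 / 0.03604 = 1.3762
β_Ingram = 0.00667 / 0.03604 = 0.1851
β_Zeller = 0.01111 / 0.03604 = 0.3083
β_P = Σ w_i β_i = 0.36×1.8943 + 0.21×1.3762 + 0.30×0.1851 + 0.13×0.3083 = 1.0666
E(R_P) = R_f + β_P × MRP = 3.6% + 1.0666 × 4.1% = 7.97%

7.97%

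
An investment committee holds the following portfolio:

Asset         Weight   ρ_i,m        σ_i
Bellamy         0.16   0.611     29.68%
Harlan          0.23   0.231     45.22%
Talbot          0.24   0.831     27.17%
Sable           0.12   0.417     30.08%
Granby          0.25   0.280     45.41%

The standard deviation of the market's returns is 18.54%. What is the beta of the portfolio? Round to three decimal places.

0.831

β_Bellamy = 0.611 × 29.68% / 18.54% = 0.9781
β_Harlan = 0.231 × 45.22% / 18.54% = 0.5634
β_Talbot = 0.831 × 27.17% / 18.54% = 1.2178
β_Sable = 0.417 × 30.08% / 18.54% = 0.6766
β_Granby = 0.280 × 45.41% / 18.54% = 0.6858
β_P = Σ w_i β_i = 0.16×0.9781 + 0.23×0.5634 + 0.24×1.2178 + 0.12×0.6766 + 0.25×0.6858 = 0.8310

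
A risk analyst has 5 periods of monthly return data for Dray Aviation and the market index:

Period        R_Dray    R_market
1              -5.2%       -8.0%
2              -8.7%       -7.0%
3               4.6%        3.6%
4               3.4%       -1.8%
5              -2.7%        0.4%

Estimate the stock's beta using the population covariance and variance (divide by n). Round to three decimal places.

Mean R_i = (-5.2 − 8.7 + 4.6 + 3.4 − 2.7) / 5 = -1.7200%
Mean R_m = (-8.0 − 7.0 + 3.6 − 1.8 + 0.4) / 5 = -2.5600%
Σ(R_i − R̄_i)(R_m − R̄_m) = 89.8440  ⇒  Cov = 89.8440 / 5 = 17.9688
Σ(R_m − R̄_m)² = 96.5920  ⇒  Var(R_m) = 96.5920 / 5 = 19.3184
β = Cov / Var(R_m) = 17.9688 / 19.3184 = 0.9301

0.930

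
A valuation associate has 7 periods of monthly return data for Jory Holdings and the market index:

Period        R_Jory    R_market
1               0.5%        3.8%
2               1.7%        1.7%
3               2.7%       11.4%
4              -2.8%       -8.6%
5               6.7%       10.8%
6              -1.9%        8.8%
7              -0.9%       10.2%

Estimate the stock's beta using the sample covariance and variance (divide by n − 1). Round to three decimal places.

Mean R_i = (0.5 + 1.7 + 2.7 − 2.8 + 6.7 − 1.9 − 0.9) / 7 = 0.8571%
Mean R_m = (3.8 + 1.7 + 11.4 − 8.6 + 10.8 + 8.8 + 10.2) / 7 = 5.4429%
Σ(R_i − R̄_i)(R_m − R̄_m) = 73.4529  ⇒  Cov = 73.4529 / 6 = 12.2422
Σ(R_m − R̄_m)² = 311.9971  ⇒  Var(R_m) = 311.9971 / 6 = 51.9995
β = Cov / Var(R_m) = 12.2422 / 51.9995 = 0.2354

0.235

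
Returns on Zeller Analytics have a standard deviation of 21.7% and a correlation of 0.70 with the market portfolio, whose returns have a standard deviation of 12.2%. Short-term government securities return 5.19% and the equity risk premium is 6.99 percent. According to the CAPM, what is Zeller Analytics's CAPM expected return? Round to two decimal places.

β = ρ × σ_i / σ_m = 0.70 × 21.7% / 12.2% = 1.2451
E(R) = 5.19% + 1.2451 × 6.99% = 13.89%

13.89%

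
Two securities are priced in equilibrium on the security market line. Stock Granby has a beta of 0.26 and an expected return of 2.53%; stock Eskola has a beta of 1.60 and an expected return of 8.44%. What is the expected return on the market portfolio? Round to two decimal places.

Both satisfy E(R) = R_f + β·MRP, so the slope of the SML is
MRP = (8.44% − 2.53%) / (1.60 − 0.26) = 5.91% / 1.34 = 4.4104%
R_f = E(R_Granby) − β_Granby·MRP = 2.53% − 0.26 × 4.4104% = 1.3833%
E(R_m) = R_f + MRP = 1.3833% + 4.4104% = 5.79%

5.79%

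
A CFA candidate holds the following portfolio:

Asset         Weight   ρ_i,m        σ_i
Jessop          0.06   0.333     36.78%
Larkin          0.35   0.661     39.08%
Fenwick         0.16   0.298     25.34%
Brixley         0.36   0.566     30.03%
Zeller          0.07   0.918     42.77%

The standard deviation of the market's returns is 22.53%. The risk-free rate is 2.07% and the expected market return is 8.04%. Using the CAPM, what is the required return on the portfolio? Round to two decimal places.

β_Jessop = 0.333 × 36.78% / 22.53% = 0.5436
β_Larkin = 0.661 × 39.08% / 22.53% = 1.1466
β_Fenwick = 0.298 × 25.34% / 22.53% = 0.3352
β_Brixley = 0.566 × 30.03% / 22.53% = 0.7544
β_Zeller = 0.918 × 42.77% / 22.53% = 1.7427
β_P = Σ w_i β_i = 0.06×0.5436 + 0.35×1.1466 + 0.16×0.3352 + 0.36×0.7544 + 0.07×1.7427 = 0.8811
MRP = 8.04% − 2.07% = 5.97%
E(R_P) = R_f + β_P × MRP = 2.07% + 0.8811 × 5.97% = 7.33%

7.33%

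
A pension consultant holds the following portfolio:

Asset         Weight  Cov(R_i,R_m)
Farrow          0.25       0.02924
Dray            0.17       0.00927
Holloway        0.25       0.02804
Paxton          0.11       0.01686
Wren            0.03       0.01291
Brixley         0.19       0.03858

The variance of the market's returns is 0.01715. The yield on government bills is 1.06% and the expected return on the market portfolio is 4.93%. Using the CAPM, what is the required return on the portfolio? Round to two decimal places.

β_Farrow = 0.02924 / 0.01715 = 1.7050
β_Dray = 0.00927 / 0.01715 = 0.5405
β_Holloway = 0.02804 / 0.01715 = 1.6350
β_Paxton = 0.01686 / 0.01715 = 0.9831
β_Wren = 0.01291 / 0.01715 = 0.7528
β_Brixley = 0.03858 / 0.01715 = 2.2496
β_P = Σ w_i β_i = 0.25×1.7050 + 0.17×0.5405 + 0.25×1.6350 + 0.11×0.9831 + 0.03×0.7528 + 0.19×2.2496 = 1.4850
MRP = 4.93% − 1.06% = 3.87%
E(R_P) = R_f + β_P × MRP = 1.06% + 1.4850 × 3.87% = 6.81%

6.81%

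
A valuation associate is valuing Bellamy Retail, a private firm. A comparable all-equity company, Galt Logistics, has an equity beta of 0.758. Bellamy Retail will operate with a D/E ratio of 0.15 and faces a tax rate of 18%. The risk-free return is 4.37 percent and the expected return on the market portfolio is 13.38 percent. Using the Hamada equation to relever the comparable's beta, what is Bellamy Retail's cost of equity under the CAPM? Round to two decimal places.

12.04%

β_L = β_U × [1 + (1 − t)(D/E)] = 0.758 × [1 + (1 − 0.18) × 0.15]
    = 0.758 × [1 + 0.82 × 0.15] = 0.758 × 1.1230 = 0.8512
MRP = 13.38% − 4.37% = 9.01%
E(R) = R_f + β_L × MRP = 4.37% + 0.8512 × 9.01% = 12.04%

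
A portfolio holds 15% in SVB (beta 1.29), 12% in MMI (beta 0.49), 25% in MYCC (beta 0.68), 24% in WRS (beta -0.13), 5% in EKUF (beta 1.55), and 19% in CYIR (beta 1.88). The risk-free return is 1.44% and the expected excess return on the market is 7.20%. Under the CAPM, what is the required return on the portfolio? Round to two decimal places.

7.39%

β_P = Σ w_i β_i = 0.15×1.29 + 0.12×0.49 + 0.25×0.68 + 0.24×-0.13 + 0.05×1.55 + 0.19×1.88 = 0.8258
E(R_P) = R_f + β_P × MRP = 1.44% + 0.8258 × 7.20% = 7.39%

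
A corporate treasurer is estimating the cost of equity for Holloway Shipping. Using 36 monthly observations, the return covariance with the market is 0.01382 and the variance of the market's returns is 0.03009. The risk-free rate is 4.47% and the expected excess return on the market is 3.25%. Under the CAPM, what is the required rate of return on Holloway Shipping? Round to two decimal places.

5.96%

β = Cov(R_i, R_m) / Var(R_m) = 0.01382 / 0.03009 = 0.4593
E(R) = R_f + β × MRP = 4.47% + 0.4593 × 3.25% = 5.96%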